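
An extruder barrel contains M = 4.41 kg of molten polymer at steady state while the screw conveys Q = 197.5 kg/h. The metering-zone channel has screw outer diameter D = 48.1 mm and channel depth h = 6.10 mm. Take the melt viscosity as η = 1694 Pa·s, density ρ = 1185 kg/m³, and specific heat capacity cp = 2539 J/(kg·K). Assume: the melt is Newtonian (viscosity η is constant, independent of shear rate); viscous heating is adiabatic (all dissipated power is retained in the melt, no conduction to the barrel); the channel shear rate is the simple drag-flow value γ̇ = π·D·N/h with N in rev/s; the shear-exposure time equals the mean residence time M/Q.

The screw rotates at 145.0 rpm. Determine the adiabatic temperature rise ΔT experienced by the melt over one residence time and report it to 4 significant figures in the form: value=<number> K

value=162.2 K

Convert throughput: Q = 197.5 kg/h = 197.5/3600 = 0.0548611 kg/s
t_res = M / Q_s = 4.41 / 0.0548611 = 80.3848 s
D = 48.1 mm = 0.0481 m;  h = 6.10 mm = 0.0061 m;  N = 145.0 rpm / 60 = 2.41667 rev/s
γ̇ = π·D·N / h = π · 0.0481 · 2.41667 / 0.0061 = 59.8662 s⁻¹
ΔT = η·γ̇²·t_res/(ρ·cp) = [1694 × 59.8662² × 80.3848] / [1185 × 2539] = 162.207 K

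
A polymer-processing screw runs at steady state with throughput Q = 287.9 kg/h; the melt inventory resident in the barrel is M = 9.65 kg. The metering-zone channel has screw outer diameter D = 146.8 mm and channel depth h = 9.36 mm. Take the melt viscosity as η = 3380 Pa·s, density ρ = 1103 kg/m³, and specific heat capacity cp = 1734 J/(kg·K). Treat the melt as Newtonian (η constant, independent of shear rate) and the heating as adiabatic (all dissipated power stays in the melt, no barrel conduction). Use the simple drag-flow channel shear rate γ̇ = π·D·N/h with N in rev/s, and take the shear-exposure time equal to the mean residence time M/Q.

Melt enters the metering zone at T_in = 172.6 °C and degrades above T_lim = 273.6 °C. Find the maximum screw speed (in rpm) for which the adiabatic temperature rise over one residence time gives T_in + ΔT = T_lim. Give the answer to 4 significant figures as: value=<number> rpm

Q_s = Q / 3600 = 287.9 / 3600 = 0.0799722 kg/s
t_res = M / Q_s = 9.65 / 0.0799722 = 120.667 s
Convert to metres: D = 0.1468 m, h = 0.00936 m
ΔT_a = T_lim − T_in = 273.6 °C − 172.6 °C = 101 K
Invert ΔT = ηγ̇²t_res/(ρcp) for γ̇: γ̇_max² = ΔT_a ρ cp / (η t_res) = 101·1103·1734 / (3380·120.667) = 473.632 s⁻²
γ̇_max = √473.632 = 21.7631 s⁻¹
N_max = γ̇_max·h / (π·D) = 21.7631 · 0.00936 / (π · 0.1468) = 0.441693 rev/s = 26.5016 rpm

value=26.50 rpm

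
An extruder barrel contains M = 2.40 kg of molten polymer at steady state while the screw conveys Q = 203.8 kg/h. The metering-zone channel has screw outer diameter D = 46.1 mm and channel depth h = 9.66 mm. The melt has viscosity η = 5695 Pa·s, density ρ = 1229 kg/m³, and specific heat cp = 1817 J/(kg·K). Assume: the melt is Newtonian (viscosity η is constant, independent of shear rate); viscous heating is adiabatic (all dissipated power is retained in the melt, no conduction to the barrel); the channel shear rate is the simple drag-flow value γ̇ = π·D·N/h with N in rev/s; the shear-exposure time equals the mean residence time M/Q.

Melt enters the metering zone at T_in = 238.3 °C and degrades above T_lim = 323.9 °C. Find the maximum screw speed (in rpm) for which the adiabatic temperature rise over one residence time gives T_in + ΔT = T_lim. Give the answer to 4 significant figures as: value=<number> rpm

Q_s = Q / 3600 = 203.8 / 3600 = 0.0566111 kg/s
Mean residence time: t_res = M/Q_s = 2.40 kg / 0.0566111 kg/s = 42.3945 s
D = 46.1 mm = 0.0461 m;  h = 9.66 mm = 0.00966 m
Allowable rise: ΔT_a = T_lim − T_in = 323.9 − 238.3 = 85.6 K
Invert ΔT = ηγ̇²t_res/(ρcp) for γ̇: γ̇_max² = ΔT_a ρ cp / (η t_res) = 85.6·1229·1817 / (5695·42.3945) = 791.73 s⁻²
γ̇_max = √791.73 = 28.1377 s⁻¹
Solve γ̇ = πDN/h for N: N_max = γ̇_max·h/(π·D) = 28.1377 × 0.00966 / (π × 0.0461) = 1.87679 rev/s = 112.607 rpm

value=112.6 rpm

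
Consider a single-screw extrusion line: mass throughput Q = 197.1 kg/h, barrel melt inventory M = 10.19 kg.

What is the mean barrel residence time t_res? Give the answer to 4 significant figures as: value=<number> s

value=186.1 s

Q_s = Q / 3600 = 197.1 / 3600 = 0.05475 kg/s
t_res = M / Q_s = 10.19 / 0.05475 = 186.119 s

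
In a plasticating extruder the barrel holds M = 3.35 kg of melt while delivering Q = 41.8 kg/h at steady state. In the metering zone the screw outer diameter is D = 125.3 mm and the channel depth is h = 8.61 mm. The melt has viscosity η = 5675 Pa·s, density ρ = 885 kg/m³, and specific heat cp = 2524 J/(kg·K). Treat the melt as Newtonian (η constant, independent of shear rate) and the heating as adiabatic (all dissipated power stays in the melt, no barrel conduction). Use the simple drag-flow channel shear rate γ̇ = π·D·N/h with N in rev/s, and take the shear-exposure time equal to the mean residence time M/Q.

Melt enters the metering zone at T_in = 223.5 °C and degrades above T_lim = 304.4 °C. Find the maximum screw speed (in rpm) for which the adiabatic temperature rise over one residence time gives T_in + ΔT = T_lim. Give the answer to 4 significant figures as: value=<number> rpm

Throughput in SI: Q_s = 41.8 kg/h ÷ 3600 s/h = 0.0116111 kg/s
Mean residence time: t_res = M/Q_s = 3.35 kg / 0.0116111 kg/s = 288.517 s
Convert to metres: D = 0.1253 m, h = 0.00861 m
ΔT_a = T_lim − T_in = 304.4 °C − 223.5 °C = 80.9 K
Invert ΔT = ηγ̇²t_res/(ρcp) for γ̇: γ̇_max² = ΔT_a ρ cp / (η t_res) = 80.9·885·2524 / (5675·288.517) = 110.368 s⁻²
Take the square root: γ̇_max = √(110.368) = 10.5056 s⁻¹
N_max = γ̇_max·h / (π·D) = 10.5056 · 0.00861 / (π · 0.1253) = 0.229786 rev/s = 13.7872 rpm

value=13.79 rpm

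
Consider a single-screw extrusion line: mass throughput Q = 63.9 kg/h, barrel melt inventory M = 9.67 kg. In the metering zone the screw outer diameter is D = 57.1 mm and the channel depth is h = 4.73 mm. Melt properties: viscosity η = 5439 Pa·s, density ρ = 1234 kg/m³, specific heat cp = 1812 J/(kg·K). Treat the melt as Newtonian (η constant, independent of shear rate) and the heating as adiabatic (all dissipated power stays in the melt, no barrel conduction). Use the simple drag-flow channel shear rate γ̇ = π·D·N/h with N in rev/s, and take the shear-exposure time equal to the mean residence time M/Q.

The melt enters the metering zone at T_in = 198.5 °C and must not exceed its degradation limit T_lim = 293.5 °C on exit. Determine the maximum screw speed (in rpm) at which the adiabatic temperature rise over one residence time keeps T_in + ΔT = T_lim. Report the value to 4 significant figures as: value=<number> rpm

value=13.40 rpm

Throughput in SI: Q_s = 63.9 kg/h ÷ 3600 s/h = 0.01775 kg/s
t_res = M / Q_s = 9.67 / 0.01775 = 544.789 s
Convert to metres: D = 0.0571 m, h = 0.00473 m
ΔT_a = T_lim − T_in = 293.5 − 198.5 = 95 K
γ̇_max² = ΔT_a·ρ·cp / (η·t_res) = [95 × 1234 × 1812] / [5439 × 544.789] = 71.6885 s⁻²
Take the square root: γ̇_max = √(71.6885) = 8.46691 s⁻¹
N_max = γ̇_max h / (πD) = 8.46691·0.00473/(π·0.0571) = 0.223254 rev/s → ×60 = 13.3953 rpm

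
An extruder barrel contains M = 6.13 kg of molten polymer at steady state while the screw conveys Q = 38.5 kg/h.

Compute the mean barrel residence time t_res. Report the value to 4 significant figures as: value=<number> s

Q_s = Q / 3600 = 38.5 / 3600 = 0.0106944 kg/s
t_res = M / Q_s = 6.13 / 0.0106944 = 573.195 s

value=573.2 s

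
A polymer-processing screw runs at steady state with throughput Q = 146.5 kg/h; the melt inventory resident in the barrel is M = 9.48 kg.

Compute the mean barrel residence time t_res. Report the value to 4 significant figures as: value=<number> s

value=233.0 s

Throughput in SI: Q_s = 146.5 kg/h ÷ 3600 s/h = 0.0406944 kg/s
t_res = M / Q_s = 9.48 ÷ 0.0406944 = 232.956 s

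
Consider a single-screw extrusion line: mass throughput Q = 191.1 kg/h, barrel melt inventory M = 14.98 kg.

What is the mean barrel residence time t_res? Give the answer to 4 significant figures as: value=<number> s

Q_s = Q / 3600 = 191.1 / 3600 = 0.0530833 kg/s
t_res = M / Q_s = 14.98 ÷ 0.0530833 = 282.198 s

value=282.2 s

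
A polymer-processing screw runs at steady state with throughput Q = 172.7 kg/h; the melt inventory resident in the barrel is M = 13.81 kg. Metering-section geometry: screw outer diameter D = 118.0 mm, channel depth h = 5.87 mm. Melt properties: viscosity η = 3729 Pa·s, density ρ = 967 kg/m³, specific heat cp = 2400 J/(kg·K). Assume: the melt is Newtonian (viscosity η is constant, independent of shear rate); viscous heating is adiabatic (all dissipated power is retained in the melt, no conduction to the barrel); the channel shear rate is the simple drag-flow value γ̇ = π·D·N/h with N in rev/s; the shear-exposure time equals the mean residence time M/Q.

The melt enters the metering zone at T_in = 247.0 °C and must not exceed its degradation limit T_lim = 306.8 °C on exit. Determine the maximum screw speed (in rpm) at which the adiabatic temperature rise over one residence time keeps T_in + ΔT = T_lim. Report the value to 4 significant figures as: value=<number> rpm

Throughput in SI: Q_s = 172.7 kg/h ÷ 3600 s/h = 0.0479722 kg/s
t_res = M / Q_s = 13.81 / 0.0479722 = 287.875 s
Convert to metres: D = 0.118 m, h = 0.00587 m
ΔT_a = T_lim − T_in = 306.8 °C − 247.0 °C = 59.8 K
γ̇_max² = ΔT_a·ρ·cp/(η·t_res) = 59.8·967·2400/(3729·287.875) = 129.283 s⁻²
γ̇_max = √129.283 = 11.3703 s⁻¹
N_max = γ̇_max h / (πD) = 11.3703·0.00587/(π·0.118) = 0.180044 rev/s → ×60 = 10.8026 rpm

value=10.80 rpm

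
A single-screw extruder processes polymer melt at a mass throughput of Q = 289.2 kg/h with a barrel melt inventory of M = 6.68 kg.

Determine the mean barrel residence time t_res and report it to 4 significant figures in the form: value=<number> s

Throughput in SI: Q_s = 289.2 kg/h ÷ 3600 s/h = 0.0803333 kg/s
t_res = M / Q_s = 6.68 ÷ 0.0803333 = 83.1535 s

value=83.15 s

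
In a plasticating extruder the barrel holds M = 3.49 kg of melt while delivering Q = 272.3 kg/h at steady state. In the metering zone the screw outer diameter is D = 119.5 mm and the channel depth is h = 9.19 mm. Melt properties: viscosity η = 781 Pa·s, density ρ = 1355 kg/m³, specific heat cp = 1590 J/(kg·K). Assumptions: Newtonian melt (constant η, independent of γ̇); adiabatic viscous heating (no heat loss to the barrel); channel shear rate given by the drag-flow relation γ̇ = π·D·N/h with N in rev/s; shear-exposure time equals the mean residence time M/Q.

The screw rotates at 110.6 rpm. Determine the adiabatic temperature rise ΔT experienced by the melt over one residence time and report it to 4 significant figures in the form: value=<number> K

Throughput in SI: Q_s = 272.3 kg/h ÷ 3600 s/h = 0.0756389 kg/s
t_res = M / Q_s = 3.49 ÷ 0.0756389 = 46.1403 s
D = 119.5 mm = 0.1195 m;  h = 9.19 mm = 0.00919 m;  N = 110.6 rpm / 60 = 1.84333 rev/s
Shear rate: γ̇ = πDN/h = π·0.1195·1.84333/0.00919 = 75.3019 s⁻¹
Adiabatic rise: ΔT = η γ̇² t_res / (ρ cp) = 781·(75.3019)²·46.1403 / (1355·1590) = 94.8434 K

value=94.84 K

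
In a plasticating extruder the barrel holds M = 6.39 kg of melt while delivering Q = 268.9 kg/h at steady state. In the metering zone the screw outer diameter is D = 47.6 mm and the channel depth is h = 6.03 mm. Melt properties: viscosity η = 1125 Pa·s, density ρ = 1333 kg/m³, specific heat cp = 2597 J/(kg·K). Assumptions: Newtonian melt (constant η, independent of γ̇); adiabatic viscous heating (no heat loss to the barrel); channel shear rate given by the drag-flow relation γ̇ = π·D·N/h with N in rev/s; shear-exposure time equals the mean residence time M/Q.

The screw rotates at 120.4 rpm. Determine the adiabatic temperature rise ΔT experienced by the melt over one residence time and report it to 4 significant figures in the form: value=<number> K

value=68.85 K

Convert throughput: Q = 268.9 kg/h = 268.9/3600 = 0.0746944 kg/s
t_res = M / Q_s = 6.39 / 0.0746944 = 85.5485 s
Convert to SI: D = 0.0476 m, h = 0.00603 m, N = 120.4/60 = 2.00667 rev/s
γ̇ = π·D·N / h = π · 0.0476 · 2.00667 / 0.00603 = 49.7639 s⁻¹
ΔT = η·γ̇²·t_res / (ρ·cp) = 1125 · (49.7639)² · 85.5485 / (1333 · 2597) = 68.8482 K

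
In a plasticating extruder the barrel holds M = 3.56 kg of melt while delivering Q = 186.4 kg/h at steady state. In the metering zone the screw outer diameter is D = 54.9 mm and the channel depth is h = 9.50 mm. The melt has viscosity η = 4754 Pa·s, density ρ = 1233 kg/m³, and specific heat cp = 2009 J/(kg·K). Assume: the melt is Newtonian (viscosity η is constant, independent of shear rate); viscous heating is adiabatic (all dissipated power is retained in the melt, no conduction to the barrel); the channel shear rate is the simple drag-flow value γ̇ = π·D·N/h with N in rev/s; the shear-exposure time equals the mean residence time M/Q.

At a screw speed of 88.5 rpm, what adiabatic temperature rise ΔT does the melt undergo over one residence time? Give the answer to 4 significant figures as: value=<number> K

value=94.62 K

Convert throughput: Q = 186.4 kg/h = 186.4/3600 = 0.0517778 kg/s
t_res = M / Q_s = 3.56 ÷ 0.0517778 = 68.7554 s
Geometry in metres: D = 54.9 mm → 0.0549 m, h = 9.50 mm → 0.0095 m; screw speed N = 88.5 rpm = 1.475 rev/s
γ̇ = π·D·N / h = π · 0.0549 · 1.475 / 0.0095 = 26.7788 s⁻¹
Adiabatic rise: ΔT = η γ̇² t_res / (ρ cp) = 4754·(26.7788)²·68.7554 / (1233·2009) = 94.6246 K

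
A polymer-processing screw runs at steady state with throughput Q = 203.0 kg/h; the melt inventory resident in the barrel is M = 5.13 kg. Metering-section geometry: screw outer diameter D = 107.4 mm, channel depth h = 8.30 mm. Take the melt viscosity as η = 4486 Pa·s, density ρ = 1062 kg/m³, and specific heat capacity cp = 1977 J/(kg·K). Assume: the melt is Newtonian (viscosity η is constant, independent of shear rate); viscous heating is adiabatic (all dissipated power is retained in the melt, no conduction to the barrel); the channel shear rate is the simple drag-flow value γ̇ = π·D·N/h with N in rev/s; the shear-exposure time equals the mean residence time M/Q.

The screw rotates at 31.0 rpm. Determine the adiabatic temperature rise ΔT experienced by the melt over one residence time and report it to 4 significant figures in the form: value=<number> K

Q_s = Q / 3600 = 203.0 / 3600 = 0.0563889 kg/s
t_res = M / Q_s = 5.13 ÷ 0.0563889 = 90.9754 s
D = 107.4 mm = 0.1074 m;  h = 8.30 mm = 0.0083 m;  N = 31.0 rpm / 60 = 0.516667 rev/s
Shear rate: γ̇ = πDN/h = π·0.1074·0.516667/0.0083 = 21.0033 s⁻¹
Adiabatic rise: ΔT = η γ̇² t_res / (ρ cp) = 4486·(21.0033)²·90.9754 / (1062·1977) = 85.7482 K

value=85.75 K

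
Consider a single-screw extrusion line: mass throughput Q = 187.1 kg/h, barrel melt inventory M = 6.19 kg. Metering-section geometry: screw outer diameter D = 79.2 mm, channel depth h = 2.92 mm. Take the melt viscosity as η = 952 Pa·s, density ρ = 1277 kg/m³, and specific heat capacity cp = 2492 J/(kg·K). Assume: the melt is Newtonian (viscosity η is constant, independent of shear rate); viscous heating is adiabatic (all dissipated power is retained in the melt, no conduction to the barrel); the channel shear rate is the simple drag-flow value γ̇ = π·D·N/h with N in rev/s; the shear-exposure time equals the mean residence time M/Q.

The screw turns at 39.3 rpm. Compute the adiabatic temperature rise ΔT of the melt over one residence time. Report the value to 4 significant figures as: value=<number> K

value=111.0 K

Convert throughput: Q = 187.1 kg/h = 187.1/3600 = 0.0519722 kg/s
t_res = M / Q_s = 6.19 / 0.0519722 = 119.102 s
Convert to SI: D = 0.0792 m, h = 0.00292 m, N = 39.3/60 = 0.655 rev/s
γ̇ = π D N / h = (π)(0.0792)(0.655) / 0.00292 = 55.8128 s⁻¹
ΔT = η·γ̇²·t_res/(ρ·cp) = [952 × 55.8128² × 119.102] / [1277 × 2492] = 110.99 K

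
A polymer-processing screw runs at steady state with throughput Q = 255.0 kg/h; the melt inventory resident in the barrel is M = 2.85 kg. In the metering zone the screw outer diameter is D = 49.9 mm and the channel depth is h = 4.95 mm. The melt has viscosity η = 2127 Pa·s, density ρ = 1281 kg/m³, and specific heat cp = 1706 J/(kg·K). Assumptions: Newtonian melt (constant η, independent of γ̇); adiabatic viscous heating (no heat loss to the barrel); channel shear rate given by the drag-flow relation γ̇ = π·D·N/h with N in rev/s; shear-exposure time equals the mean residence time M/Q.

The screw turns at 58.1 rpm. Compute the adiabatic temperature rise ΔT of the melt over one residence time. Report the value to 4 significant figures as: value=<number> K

Convert throughput: Q = 255.0 kg/h = 255.0/3600 = 0.0708333 kg/s
t_res = M / Q_s = 2.85 / 0.0708333 = 40.2353 s
Geometry in metres: D = 49.9 mm → 0.0499 m, h = 4.95 mm → 0.00495 m; screw speed N = 58.1 rpm = 0.968333 rev/s
γ̇ = π·D·N / h = π · 0.0499 · 0.968333 / 0.00495 = 30.6669 s⁻¹
ΔT = η·γ̇²·t_res / (ρ·cp) = 2127 · (30.6669)² · 40.2353 / (1281 · 1706) = 36.8287 K

value=36.83 K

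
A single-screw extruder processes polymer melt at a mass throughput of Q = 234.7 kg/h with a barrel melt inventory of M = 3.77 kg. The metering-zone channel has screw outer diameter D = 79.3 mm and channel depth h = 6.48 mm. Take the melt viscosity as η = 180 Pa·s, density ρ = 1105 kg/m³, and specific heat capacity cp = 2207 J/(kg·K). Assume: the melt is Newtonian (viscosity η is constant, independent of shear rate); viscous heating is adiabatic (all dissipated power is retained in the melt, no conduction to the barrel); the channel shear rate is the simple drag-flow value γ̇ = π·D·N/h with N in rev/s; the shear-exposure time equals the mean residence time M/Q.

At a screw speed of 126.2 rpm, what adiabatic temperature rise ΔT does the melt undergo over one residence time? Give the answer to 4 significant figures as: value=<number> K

value=27.91 K

Q_s = Q / 3600 = 234.7 / 3600 = 0.0651944 kg/s
t_res = M / Q_s = 3.77 / 0.0651944 = 57.827 s
D = 79.3 mm = 0.0793 m;  h = 6.48 mm = 0.00648 m;  N = 126.2 rpm / 60 = 2.10333 rev/s
Shear rate: γ̇ = πDN/h = π·0.0793·2.10333/0.00648 = 80.8642 s⁻¹
Adiabatic rise: ΔT = η γ̇² t_res / (ρ cp) = 180·(80.8642)²·57.827 / (1105·2207) = 27.9094 K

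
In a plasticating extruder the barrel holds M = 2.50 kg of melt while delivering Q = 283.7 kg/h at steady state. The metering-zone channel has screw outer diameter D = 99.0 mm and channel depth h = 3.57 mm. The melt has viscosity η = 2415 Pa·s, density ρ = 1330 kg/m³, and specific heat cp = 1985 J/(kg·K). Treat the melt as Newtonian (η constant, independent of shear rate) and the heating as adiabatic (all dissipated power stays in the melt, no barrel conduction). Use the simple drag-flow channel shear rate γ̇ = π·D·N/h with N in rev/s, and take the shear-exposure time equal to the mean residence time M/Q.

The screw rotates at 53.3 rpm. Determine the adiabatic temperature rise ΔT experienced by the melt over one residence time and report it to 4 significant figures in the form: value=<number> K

value=173.8 K

Convert throughput: Q = 283.7 kg/h = 283.7/3600 = 0.0788056 kg/s
t_res = M / Q_s = 2.50 ÷ 0.0788056 = 31.7237 s
Geometry in metres: D = 99.0 mm → 0.099 m, h = 3.57 mm → 0.00357 m; screw speed N = 53.3 rpm = 0.888333 rev/s
Shear rate: γ̇ = πDN/h = π·0.099·0.888333/0.00357 = 77.3914 s⁻¹
ΔT = η·γ̇²·t_res / (ρ·cp) = 2415 · (77.3914)² · 31.7237 / (1330 · 1985) = 173.81 K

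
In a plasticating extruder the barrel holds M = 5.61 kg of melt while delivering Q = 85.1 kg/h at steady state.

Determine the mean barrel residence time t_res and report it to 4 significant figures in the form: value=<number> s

value=237.3 s

Throughput in SI: Q_s = 85.1 kg/h ÷ 3600 s/h = 0.0236389 kg/s
t_res = M / Q_s = 5.61 / 0.0236389 = 237.321 s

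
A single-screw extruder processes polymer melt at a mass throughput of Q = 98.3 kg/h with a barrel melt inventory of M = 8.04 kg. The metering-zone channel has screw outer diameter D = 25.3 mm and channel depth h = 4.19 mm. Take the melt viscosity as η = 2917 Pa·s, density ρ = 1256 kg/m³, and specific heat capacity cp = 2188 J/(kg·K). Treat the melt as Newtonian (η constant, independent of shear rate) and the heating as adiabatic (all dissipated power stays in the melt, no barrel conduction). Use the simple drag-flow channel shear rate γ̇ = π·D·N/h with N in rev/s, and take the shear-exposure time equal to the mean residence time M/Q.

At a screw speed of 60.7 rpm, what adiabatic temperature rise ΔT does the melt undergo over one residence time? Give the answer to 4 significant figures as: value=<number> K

Convert throughput: Q = 98.3 kg/h = 98.3/3600 = 0.0273056 kg/s
t_res = M / Q_s = 8.04 / 0.0273056 = 294.446 s
Geometry in metres: D = 25.3 mm → 0.0253 m, h = 4.19 mm → 0.00419 m; screw speed N = 60.7 rpm = 1.01167 rev/s
γ̇ = π D N / h = (π)(0.0253)(1.01167) / 0.00419 = 19.1908 s⁻¹
Adiabatic rise: ΔT = η γ̇² t_res / (ρ cp) = 2917·(19.1908)²·294.446 / (1256·2188) = 115.104 K

value=115.1 K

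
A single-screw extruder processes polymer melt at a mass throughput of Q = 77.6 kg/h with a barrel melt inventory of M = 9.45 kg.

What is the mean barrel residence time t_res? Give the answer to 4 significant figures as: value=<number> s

Q_s = Q / 3600 = 77.6 / 3600 = 0.0215556 kg/s
t_res = M / Q_s = 9.45 / 0.0215556 = 438.402 s

value=438.4 s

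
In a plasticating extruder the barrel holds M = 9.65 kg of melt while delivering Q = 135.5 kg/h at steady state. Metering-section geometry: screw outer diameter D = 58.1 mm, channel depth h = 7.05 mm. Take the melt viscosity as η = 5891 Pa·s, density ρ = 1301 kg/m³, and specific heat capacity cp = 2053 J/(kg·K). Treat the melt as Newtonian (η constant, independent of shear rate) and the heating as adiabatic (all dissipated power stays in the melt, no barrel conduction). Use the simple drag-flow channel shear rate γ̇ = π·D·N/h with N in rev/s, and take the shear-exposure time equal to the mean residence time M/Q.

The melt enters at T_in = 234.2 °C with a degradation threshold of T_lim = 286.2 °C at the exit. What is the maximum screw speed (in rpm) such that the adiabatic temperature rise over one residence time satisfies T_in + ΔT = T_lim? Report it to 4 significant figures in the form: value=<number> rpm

value=22.22 rpm

Throughput in SI: Q_s = 135.5 kg/h ÷ 3600 s/h = 0.0376389 kg/s
t_res = M / Q_s = 9.65 / 0.0376389 = 256.384 s
Convert to metres: D = 0.0581 m, h = 0.00705 m
ΔT_a = T_lim − T_in = 286.2 − 234.2 = 52 K
γ̇_max² = ΔT_a·ρ·cp/(η·t_res) = 52·1301·2053/(5891·256.384) = 91.9581 s⁻²
γ̇_max = sqrt(91.9581) = 9.58948 s⁻¹
N_max = γ̇_max h / (πD) = 9.58948·0.00705/(π·0.0581) = 0.370389 rev/s → ×60 = 22.2233 rpm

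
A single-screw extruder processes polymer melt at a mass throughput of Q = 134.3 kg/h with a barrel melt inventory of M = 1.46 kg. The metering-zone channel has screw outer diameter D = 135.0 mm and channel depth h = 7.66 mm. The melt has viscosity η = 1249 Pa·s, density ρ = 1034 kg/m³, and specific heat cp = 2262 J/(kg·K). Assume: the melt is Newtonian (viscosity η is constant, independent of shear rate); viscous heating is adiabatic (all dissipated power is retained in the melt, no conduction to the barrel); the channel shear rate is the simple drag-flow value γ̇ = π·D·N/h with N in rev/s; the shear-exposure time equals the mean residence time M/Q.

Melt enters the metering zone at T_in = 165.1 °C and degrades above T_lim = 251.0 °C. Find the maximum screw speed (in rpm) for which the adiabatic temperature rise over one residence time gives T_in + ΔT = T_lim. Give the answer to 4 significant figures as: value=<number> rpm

value=69.48 rpm

Q_s = Q / 3600 = 134.3 / 3600 = 0.0373056 kg/s
Mean residence time: t_res = M/Q_s = 1.46 kg / 0.0373056 kg/s = 39.1363 s
Geometry in SI: D = 135.0 mm → 0.135 m, h = 7.66 mm → 0.00766 m
ΔT_a = T_lim − T_in = 251.0 °C − 165.1 °C = 85.9 K
Invert ΔT = ηγ̇²t_res/(ρcp) for γ̇: γ̇_max² = ΔT_a ρ cp / (η t_res) = 85.9·1034·2262 / (1249·39.1363) = 4110.21 s⁻²
Take the square root: γ̇_max = √(4110.21) = 64.111 s⁻¹
Solve γ̇ = πDN/h for N: N_max = γ̇_max·h/(π·D) = 64.111 × 0.00766 / (π × 0.135) = 1.15792 rev/s = 69.475 rpm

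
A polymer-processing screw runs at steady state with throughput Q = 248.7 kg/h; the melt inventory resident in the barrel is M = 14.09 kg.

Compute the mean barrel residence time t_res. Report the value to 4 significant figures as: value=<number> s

Q_s = Q / 3600 = 248.7 / 3600 = 0.0690833 kg/s
t_res = M / Q_s = 14.09 ÷ 0.0690833 = 203.957 s

value=204.0 s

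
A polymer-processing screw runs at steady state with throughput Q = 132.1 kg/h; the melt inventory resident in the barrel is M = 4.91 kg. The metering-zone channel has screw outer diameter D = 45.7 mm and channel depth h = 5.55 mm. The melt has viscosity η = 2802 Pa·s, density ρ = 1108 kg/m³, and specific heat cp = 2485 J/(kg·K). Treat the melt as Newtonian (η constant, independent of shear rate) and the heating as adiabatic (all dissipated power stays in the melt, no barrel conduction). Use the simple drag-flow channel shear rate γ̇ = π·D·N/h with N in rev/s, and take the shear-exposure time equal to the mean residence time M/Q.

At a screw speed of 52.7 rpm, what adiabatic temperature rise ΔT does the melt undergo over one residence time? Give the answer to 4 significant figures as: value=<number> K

Q_s = Q / 3600 = 132.1 / 3600 = 0.0366944 kg/s
t_res = M / Q_s = 4.91 ÷ 0.0366944 = 133.808 s
Convert to SI: D = 0.0457 m, h = 0.00555 m, N = 52.7/60 = 0.878333 rev/s
γ̇ = π D N / h = (π)(0.0457)(0.878333) / 0.00555 = 22.7213 s⁻¹
ΔT = η·γ̇²·t_res/(ρ·cp) = [2802 × 22.7213² × 133.808] / [1108 × 2485] = 70.2988 K

value=70.30 K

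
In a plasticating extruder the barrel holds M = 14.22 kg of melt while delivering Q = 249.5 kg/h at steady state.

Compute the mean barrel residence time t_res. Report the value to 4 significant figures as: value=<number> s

Throughput in SI: Q_s = 249.5 kg/h ÷ 3600 s/h = 0.0693056 kg/s
Mean residence time: t_res = M/Q_s = 14.22 kg / 0.0693056 kg/s = 205.178 s

value=205.2 s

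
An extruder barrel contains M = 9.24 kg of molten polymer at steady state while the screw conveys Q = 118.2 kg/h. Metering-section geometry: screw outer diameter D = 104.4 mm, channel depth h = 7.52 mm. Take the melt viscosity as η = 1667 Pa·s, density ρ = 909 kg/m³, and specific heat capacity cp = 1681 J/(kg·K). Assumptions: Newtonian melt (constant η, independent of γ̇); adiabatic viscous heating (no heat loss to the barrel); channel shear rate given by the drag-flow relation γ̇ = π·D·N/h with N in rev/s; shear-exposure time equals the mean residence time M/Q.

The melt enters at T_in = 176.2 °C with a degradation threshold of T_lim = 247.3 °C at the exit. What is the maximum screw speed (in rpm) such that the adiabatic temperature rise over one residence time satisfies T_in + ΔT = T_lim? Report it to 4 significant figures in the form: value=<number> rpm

Convert throughput: Q = 118.2 kg/h = 118.2/3600 = 0.0328333 kg/s
t_res = M / Q_s = 9.24 ÷ 0.0328333 = 281.421 s
Geometry in SI: D = 104.4 mm → 0.1044 m, h = 7.52 mm → 0.00752 m
Allowable rise: ΔT_a = T_lim − T_in = 247.3 − 176.2 = 71.1 K
Invert ΔT = ηγ̇²t_res/(ρcp) for γ̇: γ̇_max² = ΔT_a ρ cp / (η t_res) = 71.1·909·1681 / (1667·281.421) = 231.584 s⁻²
Take the square root: γ̇_max = √(231.584) = 15.2179 s⁻¹
N_max = γ̇_max h / (πD) = 15.2179·0.00752/(π·0.1044) = 0.348917 rev/s → ×60 = 20.935 rpm

value=20.94 rpm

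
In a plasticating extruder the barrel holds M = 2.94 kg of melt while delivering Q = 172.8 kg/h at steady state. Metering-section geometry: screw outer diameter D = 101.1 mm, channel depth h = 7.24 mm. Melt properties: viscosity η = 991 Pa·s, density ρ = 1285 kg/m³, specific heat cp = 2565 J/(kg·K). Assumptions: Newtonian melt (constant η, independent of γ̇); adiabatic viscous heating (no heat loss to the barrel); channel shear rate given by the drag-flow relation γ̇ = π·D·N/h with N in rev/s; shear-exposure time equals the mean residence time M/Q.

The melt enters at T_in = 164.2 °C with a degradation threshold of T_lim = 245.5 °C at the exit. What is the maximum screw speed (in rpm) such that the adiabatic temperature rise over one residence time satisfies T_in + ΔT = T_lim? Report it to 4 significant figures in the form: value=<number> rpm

Convert throughput: Q = 172.8 kg/h = 172.8/3600 = 0.048 kg/s
Mean residence time: t_res = M/Q_s = 2.94 kg / 0.048 kg/s = 61.25 s
D = 101.1 mm = 0.1011 m;  h = 7.24 mm = 0.00724 m
Allowable rise: ΔT_a = T_lim − T_in = 245.5 − 164.2 = 81.3 K
γ̇_max² = ΔT_a·ρ·cp / (η·t_res) = [81.3 × 1285 × 2565] / [991 × 61.25] = 4414.7 s⁻²
γ̇_max = √4414.7 = 66.4432 s⁻¹
N_max = γ̇_max·h / (π·D) = 66.4432 · 0.00724 / (π · 0.1011) = 1.51457 rev/s = 90.874 rpm

value=90.87 rpm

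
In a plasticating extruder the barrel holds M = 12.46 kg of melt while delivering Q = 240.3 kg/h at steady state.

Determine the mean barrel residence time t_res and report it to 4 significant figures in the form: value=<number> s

value=186.7 s

Convert throughput: Q = 240.3 kg/h = 240.3/3600 = 0.06675 kg/s
t_res = M / Q_s = 12.46 ÷ 0.06675 = 186.667 s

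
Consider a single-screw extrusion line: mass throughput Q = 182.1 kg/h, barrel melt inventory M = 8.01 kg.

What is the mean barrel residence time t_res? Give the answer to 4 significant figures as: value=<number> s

value=158.4 s

Q_s = Q / 3600 = 182.1 / 3600 = 0.0505833 kg/s
t_res = M / Q_s = 8.01 ÷ 0.0505833 = 158.353 s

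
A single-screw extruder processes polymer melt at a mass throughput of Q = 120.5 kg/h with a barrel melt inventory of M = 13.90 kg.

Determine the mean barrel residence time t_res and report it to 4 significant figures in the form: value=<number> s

Q_s = Q / 3600 = 120.5 / 3600 = 0.0334722 kg/s
t_res = M / Q_s = 13.90 ÷ 0.0334722 = 415.27 s

value=415.3 s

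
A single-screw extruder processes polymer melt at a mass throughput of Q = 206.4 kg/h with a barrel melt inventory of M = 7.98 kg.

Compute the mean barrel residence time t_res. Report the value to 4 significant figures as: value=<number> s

value=139.2 s

Convert throughput: Q = 206.4 kg/h = 206.4/3600 = 0.0573333 kg/s
t_res = M / Q_s = 7.98 / 0.0573333 = 139.186 s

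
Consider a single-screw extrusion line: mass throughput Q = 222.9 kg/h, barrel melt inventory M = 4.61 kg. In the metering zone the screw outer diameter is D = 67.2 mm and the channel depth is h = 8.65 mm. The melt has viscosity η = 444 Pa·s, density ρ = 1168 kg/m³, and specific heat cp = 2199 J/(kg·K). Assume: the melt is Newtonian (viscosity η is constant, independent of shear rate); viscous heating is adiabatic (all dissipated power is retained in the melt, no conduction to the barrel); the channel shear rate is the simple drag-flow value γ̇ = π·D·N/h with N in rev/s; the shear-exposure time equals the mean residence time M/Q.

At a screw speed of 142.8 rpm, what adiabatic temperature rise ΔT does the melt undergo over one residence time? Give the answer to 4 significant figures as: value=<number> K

value=43.43 K

Throughput in SI: Q_s = 222.9 kg/h ÷ 3600 s/h = 0.0619167 kg/s
t_res = M / Q_s = 4.61 / 0.0619167 = 74.4549 s
Geometry in metres: D = 67.2 mm → 0.0672 m, h = 8.65 mm → 0.00865 m; screw speed N = 142.8 rpm = 2.38 rev/s
Shear rate: γ̇ = πDN/h = π·0.0672·2.38/0.00865 = 58.0871 s⁻¹
ΔT = η·γ̇²·t_res / (ρ·cp) = 444 · (58.0871)² · 74.4549 / (1168 · 2199) = 43.4278 K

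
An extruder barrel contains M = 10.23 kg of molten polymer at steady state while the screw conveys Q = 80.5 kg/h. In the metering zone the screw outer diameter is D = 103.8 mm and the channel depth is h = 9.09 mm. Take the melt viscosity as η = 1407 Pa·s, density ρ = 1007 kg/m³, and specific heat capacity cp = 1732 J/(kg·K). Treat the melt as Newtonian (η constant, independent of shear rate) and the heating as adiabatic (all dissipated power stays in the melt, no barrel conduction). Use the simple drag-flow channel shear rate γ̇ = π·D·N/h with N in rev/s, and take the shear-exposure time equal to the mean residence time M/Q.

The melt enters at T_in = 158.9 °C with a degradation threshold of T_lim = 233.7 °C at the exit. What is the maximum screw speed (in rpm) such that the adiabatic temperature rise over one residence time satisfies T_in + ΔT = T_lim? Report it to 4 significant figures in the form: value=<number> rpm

value=23.81 rpm

Throughput in SI: Q_s = 80.5 kg/h ÷ 3600 s/h = 0.0223611 kg/s
Mean residence time: t_res = M/Q_s = 10.23 kg / 0.0223611 kg/s = 457.491 s
Convert to metres: D = 0.1038 m, h = 0.00909 m
ΔT_a = T_lim − T_in = 233.7 − 158.9 = 74.8 K
Invert ΔT = ηγ̇²t_res/(ρcp) for γ̇: γ̇_max² = ΔT_a ρ cp / (η t_res) = 74.8·1007·1732 / (1407·457.491) = 202.676 s⁻²
γ̇_max = √202.676 = 14.2364 s⁻¹
Solve γ̇ = πDN/h for N: N_max = γ̇_max·h/(π·D) = 14.2364 × 0.00909 / (π × 0.1038) = 0.396842 rev/s = 23.8105 rpm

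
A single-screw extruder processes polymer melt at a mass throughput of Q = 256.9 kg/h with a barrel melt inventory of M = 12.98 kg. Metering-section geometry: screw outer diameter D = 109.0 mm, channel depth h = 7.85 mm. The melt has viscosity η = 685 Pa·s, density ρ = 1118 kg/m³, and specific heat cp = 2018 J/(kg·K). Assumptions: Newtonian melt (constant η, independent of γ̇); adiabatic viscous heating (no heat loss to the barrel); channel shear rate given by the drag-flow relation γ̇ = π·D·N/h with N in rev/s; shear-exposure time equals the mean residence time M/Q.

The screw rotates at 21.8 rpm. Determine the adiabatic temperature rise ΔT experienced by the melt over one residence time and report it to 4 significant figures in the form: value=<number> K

value=13.87 K

Throughput in SI: Q_s = 256.9 kg/h ÷ 3600 s/h = 0.0713611 kg/s
Mean residence time: t_res = M/Q_s = 12.98 kg / 0.0713611 kg/s = 181.892 s
Convert to SI: D = 0.109 m, h = 0.00785 m, N = 21.8/60 = 0.363333 rev/s
Shear rate: γ̇ = πDN/h = π·0.109·0.363333/0.00785 = 15.8494 s⁻¹
ΔT = η·γ̇²·t_res / (ρ·cp) = 685 · (15.8494)² · 181.892 / (1118 · 2018) = 13.8728 K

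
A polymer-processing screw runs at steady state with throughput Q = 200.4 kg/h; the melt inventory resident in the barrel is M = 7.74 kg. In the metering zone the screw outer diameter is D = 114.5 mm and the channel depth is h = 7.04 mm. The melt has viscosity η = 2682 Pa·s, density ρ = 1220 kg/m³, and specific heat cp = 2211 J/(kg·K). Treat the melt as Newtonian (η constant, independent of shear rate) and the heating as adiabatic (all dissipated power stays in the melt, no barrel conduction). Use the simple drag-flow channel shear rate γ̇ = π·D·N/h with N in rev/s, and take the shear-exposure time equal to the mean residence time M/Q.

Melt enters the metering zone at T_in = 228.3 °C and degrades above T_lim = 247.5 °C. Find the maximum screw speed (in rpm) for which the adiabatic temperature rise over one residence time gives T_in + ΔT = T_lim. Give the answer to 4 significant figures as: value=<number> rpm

Q_s = Q / 3600 = 200.4 / 3600 = 0.0556667 kg/s
t_res = M / Q_s = 7.74 ÷ 0.0556667 = 139.042 s
Convert to metres: D = 0.1145 m, h = 0.00704 m
ΔT_a = T_lim − T_in = 247.5 − 228.3 = 19.2 K
γ̇_max² = ΔT_a·ρ·cp / (η·t_res) = [19.2 × 1220 × 2211] / [2682 × 139.042] = 138.882 s⁻²
γ̇_max = √138.882 = 11.7848 s⁻¹
N_max = γ̇_max h / (πD) = 11.7848·0.00704/(π·0.1145) = 0.230643 rev/s → ×60 = 13.8386 rpm

value=13.84 rpm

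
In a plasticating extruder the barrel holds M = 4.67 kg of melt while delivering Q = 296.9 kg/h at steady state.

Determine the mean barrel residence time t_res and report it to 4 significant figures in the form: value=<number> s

Q_s = Q / 3600 = 296.9 / 3600 = 0.0824722 kg/s
Mean residence time: t_res = M/Q_s = 4.67 kg / 0.0824722 kg/s = 56.6251 s

value=56.63 s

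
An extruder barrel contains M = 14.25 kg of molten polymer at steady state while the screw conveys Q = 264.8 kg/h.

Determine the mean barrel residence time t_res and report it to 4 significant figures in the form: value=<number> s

value=193.7 s

Convert throughput: Q = 264.8 kg/h = 264.8/3600 = 0.0735556 kg/s
Mean residence time: t_res = M/Q_s = 14.25 kg / 0.0735556 kg/s = 193.731 s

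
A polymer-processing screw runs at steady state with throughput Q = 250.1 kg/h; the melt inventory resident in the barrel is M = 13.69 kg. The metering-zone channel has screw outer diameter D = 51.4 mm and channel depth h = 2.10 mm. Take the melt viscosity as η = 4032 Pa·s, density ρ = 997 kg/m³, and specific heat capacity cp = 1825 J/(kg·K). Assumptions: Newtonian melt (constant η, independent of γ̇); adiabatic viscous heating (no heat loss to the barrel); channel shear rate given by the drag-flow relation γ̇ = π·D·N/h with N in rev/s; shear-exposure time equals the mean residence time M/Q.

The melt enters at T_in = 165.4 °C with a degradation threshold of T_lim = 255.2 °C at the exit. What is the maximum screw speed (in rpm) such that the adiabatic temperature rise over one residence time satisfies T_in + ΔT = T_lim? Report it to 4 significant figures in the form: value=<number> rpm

value=11.19 rpm

Convert throughput: Q = 250.1 kg/h = 250.1/3600 = 0.0694722 kg/s
t_res = M / Q_s = 13.69 / 0.0694722 = 197.057 s
D = 51.4 mm = 0.0514 m;  h = 2.10 mm = 0.0021 m
Allowable rise: ΔT_a = T_lim − T_in = 255.2 − 165.4 = 89.8 K
γ̇_max² = ΔT_a·ρ·cp/(η·t_res) = 89.8·997·1825/(4032·197.057) = 205.647 s⁻²
γ̇_max = sqrt(205.647) = 14.3404 s⁻¹
N_max = γ̇_max h / (πD) = 14.3404·0.0021/(π·0.0514) = 0.186495 rev/s → ×60 = 11.1897 rpm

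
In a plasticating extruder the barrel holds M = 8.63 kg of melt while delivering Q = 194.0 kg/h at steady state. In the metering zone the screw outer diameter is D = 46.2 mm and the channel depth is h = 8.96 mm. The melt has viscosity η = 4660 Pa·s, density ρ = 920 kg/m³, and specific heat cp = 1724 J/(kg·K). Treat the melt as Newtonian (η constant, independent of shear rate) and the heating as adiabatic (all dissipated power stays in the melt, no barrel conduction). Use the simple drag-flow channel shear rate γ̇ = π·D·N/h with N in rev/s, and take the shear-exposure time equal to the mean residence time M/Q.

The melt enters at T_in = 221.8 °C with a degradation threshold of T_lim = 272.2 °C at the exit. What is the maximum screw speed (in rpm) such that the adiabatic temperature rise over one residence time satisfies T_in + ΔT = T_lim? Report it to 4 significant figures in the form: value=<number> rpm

Convert throughput: Q = 194.0 kg/h = 194.0/3600 = 0.0538889 kg/s
t_res = M / Q_s = 8.63 ÷ 0.0538889 = 160.144 s
Convert to metres: D = 0.0462 m, h = 0.00896 m
ΔT_a = T_lim − T_in = 272.2 − 221.8 = 50.4 K
γ̇_max² = ΔT_a·ρ·cp / (η·t_res) = [50.4 × 920 × 1724] / [4660 × 160.144] = 107.117 s⁻²
Take the square root: γ̇_max = √(107.117) = 10.3497 s⁻¹
Solve γ̇ = πDN/h for N: N_max = γ̇_max·h/(π·D) = 10.3497 × 0.00896 / (π × 0.0462) = 0.638918 rev/s = 38.3351 rpm

value=38.34 rpm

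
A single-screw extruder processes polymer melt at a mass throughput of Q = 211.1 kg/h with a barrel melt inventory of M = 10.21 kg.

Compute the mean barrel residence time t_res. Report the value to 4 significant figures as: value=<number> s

value=174.1 s

Convert throughput: Q = 211.1 kg/h = 211.1/3600 = 0.0586389 kg/s
t_res = M / Q_s = 10.21 ÷ 0.0586389 = 174.117 s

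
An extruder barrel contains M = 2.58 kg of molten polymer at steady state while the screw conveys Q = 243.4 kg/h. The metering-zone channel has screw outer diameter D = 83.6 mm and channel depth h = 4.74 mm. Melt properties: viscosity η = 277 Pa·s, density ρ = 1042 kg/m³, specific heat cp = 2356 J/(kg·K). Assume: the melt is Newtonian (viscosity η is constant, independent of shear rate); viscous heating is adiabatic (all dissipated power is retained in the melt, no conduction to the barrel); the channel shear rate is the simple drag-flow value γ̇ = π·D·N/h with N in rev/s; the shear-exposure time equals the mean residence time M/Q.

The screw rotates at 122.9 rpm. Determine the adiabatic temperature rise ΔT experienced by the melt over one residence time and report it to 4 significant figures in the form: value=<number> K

value=55.46 K

Convert throughput: Q = 243.4 kg/h = 243.4/3600 = 0.0676111 kg/s
Mean residence time: t_res = M/Q_s = 2.58 kg / 0.0676111 kg/s = 38.1594 s
D = 83.6 mm = 0.0836 m;  h = 4.74 mm = 0.00474 m;  N = 122.9 rpm / 60 = 2.04833 rev/s
γ̇ = π D N / h = (π)(0.0836)(2.04833) / 0.00474 = 113.495 s⁻¹
ΔT = η·γ̇²·t_res / (ρ·cp) = 277 · (113.495)² · 38.1594 / (1042 · 2356) = 55.462 K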